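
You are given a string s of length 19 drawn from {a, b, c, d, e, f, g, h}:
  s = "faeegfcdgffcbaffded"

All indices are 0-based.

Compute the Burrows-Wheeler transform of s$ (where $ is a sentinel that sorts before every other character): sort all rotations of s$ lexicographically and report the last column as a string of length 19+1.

rank  rotation              last
    0  $faeegfcdgffcbaffded  d
    1  aeegfcdgffcbaffded$f  f
    2  affded$faeegfcdgffcb  b
    3  baffded$faeegfcdgffc  c
    4  cbaffded$faeegfcdgff  f
    5  cdgffcbaffded$faeegf  f
    6  d$faeegfcdgffcbaffde  e
    7  ded$faeegfcdgffcbaff  f
    8  dgffcbaffded$faeegfc  c
    9  ed$faeegfcdgffcbaffd  d
   10  eegfcdgffcbaffded$fa  a
   11  egfcdgffcbaffded$fae  e
   12  faeegfcdgffcbaffded$  $
   13  fcbaffded$faeegfcdgf  f
   14  fcdgffcbaffded$faeeg  g
   15  fded$faeegfcdgffcbaf  f
   16  ffcbaffded$faeegfcdg  g
   17  ffded$faeegfcdgffcba  a
   18  gfcdgffcbaffded$faee  e
   19  gffcbaffded$faeegfcd  d

dfbcffefcdae$fgfgaed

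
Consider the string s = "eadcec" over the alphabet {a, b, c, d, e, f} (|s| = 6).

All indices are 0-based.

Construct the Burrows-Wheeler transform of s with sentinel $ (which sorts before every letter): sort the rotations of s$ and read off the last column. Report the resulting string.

rank  rotation last
    0  $eadcec  c
    1  adcec$e  e
    2  c$eadce  e
    3  cec$ead  d
    4  dcec$ea  a
    5  eadcec$  $
    6  ec$eadc  c

ceeda$c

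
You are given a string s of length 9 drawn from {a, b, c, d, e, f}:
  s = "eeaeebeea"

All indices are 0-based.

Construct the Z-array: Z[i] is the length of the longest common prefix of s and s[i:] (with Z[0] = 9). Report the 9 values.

Z[0]=9
i=1: i≥r, start 0; Z[1]=1 extend→box=[1,2)
i=2: i≥r, start 0; Z[2]=0
i=3: i≥r, start 0; Z[3]=2 extend→box=[3,5)
i=4: min(r-i=1, Z[1]=1)=1; Z[4]=1
i=5: i≥r, start 0; Z[5]=0
i=6: i≥r, start 0; Z[6]=3 extend→box=[6,9)
i=7: min(r-i=2, Z[1]=1)=1; Z[7]=1
i=8: min(r-i=1, Z[2]=0)=0; Z[8]=0

[9, 1, 0, 2, 1, 0, 3, 1, 0]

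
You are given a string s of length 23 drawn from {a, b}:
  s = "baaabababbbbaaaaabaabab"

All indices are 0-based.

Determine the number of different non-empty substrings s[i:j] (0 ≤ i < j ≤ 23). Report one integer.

rank→(start, suffix):
  0 → (12, 'aaaaabaabab')
  1 → (13, 'aaaabaabab')
  2 → (14, 'aaabaabab')
  3 → (1, 'aaabababbbbaaaaabaabab')
  4 → (15, 'aabaabab')
  5 → (18, 'aabab')
  6 → (2, 'aabababbbbaaaaabaabab')
  7 → (21, 'ab')
  8 → (16, 'abaabab')
  9 → (19, 'abab')
  10 → (3, 'abababbbbaaaaabaabab')
  11 → (5, 'ababbbbaaaaabaabab')
  12 → (7, 'abbbbaaaaabaabab')
  13 → (22, 'b')
  14 → (11, 'baaaaabaabab')
  15 → (0, 'baaabababbbbaaaaabaabab')
  16 → (17, 'baabab')
  17 → (20, 'bab')
  18 → (4, 'bababbbbaaaaabaabab')
  19 → (6, 'babbbbaaaaabaabab')
  20 → (10, 'bbaaaaabaabab')
  21 → (9, 'bbbaaaaabaabab')
  22 → (8, 'bbbbaaaaabaabab')

SA = [12, 13, 14, 1, 15, 18, 2, 21, 16, 19, 3, 5, 7, 22, 11, 0, 17, 20, 4, 6, 10, 9, 8]
rank  pair      lcp
   1  s[12:],s[13:]  4  'aaaa'
   2  s[13:],s[14:]  3  'aaa'
   3  s[14:],s[1:]  5  'aaaba'
   4  s[1:],s[15:]  2  'aa'
   5  s[15:],s[18:]  4  'aaba'
   6  s[18:],s[2:]  5  'aabab'
   7  s[2:],s[21:]  1  'a'
   8  s[21:],s[16:]  2  'ab'
   9  s[16:],s[19:]  3  'aba'
  10  s[19:],s[3:]  4  'abab'
  11  s[3:],s[5:]  4  'abab'
  12  s[5:],s[7:]  2  'ab'
  13  s[7:],s[22:]  0  ''
  14  s[22:],s[11:]  1  'b'
  15  s[11:],s[0:]  4  'baaa'
  16  s[0:],s[17:]  3  'baa'
  17  s[17:],s[20:]  2  'ba'
  18  s[20:],s[4:]  3  'bab'
  19  s[4:],s[6:]  3  'bab'
  20  s[6:],s[10:]  1  'b'
  21  s[10:],s[9:]  2  'bb'
  22  s[9:],s[8:]  3  'bbb'

n(n+1)/2 = 23·24/2 = 276
Σ LCP = 0 + 4 + 3 + 5 + 2 + 4 + 5 + 1 + 2 + 3 + 4 + 4 + 2 + 0 + 1 + 4 + 3 + 2 + 3 + 3 + 1 + 2 + 3 = 61
distinct = 276 − 61 = 215

215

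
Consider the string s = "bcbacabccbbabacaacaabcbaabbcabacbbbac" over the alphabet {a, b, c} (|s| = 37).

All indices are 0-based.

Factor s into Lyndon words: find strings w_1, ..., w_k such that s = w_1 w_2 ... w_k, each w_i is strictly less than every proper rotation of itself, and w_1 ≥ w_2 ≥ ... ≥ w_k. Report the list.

emit factor 1: 'bc' (i=0, period=2)
emit factor 2: 'b' (i=2, period=1)
emit factor 3: 'ac' (i=3, period=2)
emit factor 4: 'abccbb' (i=5, period=6)
emit factor 5: 'abac' (i=11, period=4)
emit factor 6: 'aac' (i=15, period=3)
emit factor 7: 'aabcb' (i=18, period=5)
emit factor 8: 'aabbcabacbbbac' (i=23, period=14)

["bc", "b", "ac", "abccbb", "abac", "aac", "aabcb", "aabbcabacbbbac"]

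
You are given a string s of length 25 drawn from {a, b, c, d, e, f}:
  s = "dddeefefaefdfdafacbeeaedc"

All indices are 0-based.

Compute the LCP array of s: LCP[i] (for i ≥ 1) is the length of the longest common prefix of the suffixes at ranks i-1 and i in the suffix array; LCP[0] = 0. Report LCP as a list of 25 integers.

rank | idx | suffix
   0 |  16 | acbeeaedc
   1 |  21 | aedc
   2 |   8 | aefdfdafacbeeaedc
   3 |  14 | afacbeeaedc
   4 |  18 | beeaedc
   5 |  24 | c
   6 |  17 | cbeeaedc
   7 |  13 | dafacbeeaedc
   8 |  23 | dc
   9 |   0 | dddeefefaefdfdafacbeeaedc
  10 |   1 | ddeefefaefdfdafacbeeaedc
  11 |   2 | deefefaefdfdafacbeeaedc
  12 |  11 | dfdafacbeeaedc
  13 |  20 | eaedc
  14 |  22 | edc
  15 |  19 | eeaedc
  16 |   3 | eefefaefdfdafacbeeaedc
  17 |   6 | efaefdfdafacbeeaedc
  18 |   9 | efdfdafacbeeaedc
  19 |   4 | efefaefdfdafacbeeaedc
  20 |  15 | facbeeaedc
  21 |   7 | faefdfdafacbeeaedc
  22 |  12 | fdafacbeeaedc
  23 |  10 | fdfdafacbeeaedc
  24 |   5 | fefaefdfdafacbeeaedc

SA = [16, 21, 8, 14, 18, 24, 17, 13, 23, 0, 1, 2, 11, 20, 22, 19, 3, 6, 9, 4, 15, 7, 12, 10, 5]
rank  pair      lcp
   1  s[16:],s[21:]  1  'a'
   2  s[21:],s[8:]  2  'ae'
   3  s[8:],s[14:]  1  'a'
   4  s[14:],s[18:]  0  ''
   5  s[18:],s[24:]  0  ''
   6  s[24:],s[17:]  1  'c'
   7  s[17:],s[13:]  0  ''
   8  s[13:],s[23:]  1  'd'
   9  s[23:],s[0:]  1  'd'
  10  s[0:],s[1:]  2  'dd'
  11  s[1:],s[2:]  1  'd'
  12  s[2:],s[11:]  1  'd'
  13  s[11:],s[20:]  0  ''
  14  s[20:],s[22:]  1  'e'
  15  s[22:],s[19:]  1  'e'
  16  s[19:],s[3:]  2  'ee'
  17  s[3:],s[6:]  1  'e'
  18  s[6:],s[9:]  2  'ef'
  19  s[9:],s[4:]  2  'ef'
  20  s[4:],s[15:]  0  ''
  21  s[15:],s[7:]  2  'fa'
  22  s[7:],s[12:]  1  'f'
  23  s[12:],s[10:]  2  'fd'
  24  s[10:],s[5:]  1  'f'

[0, 1, 2, 1, 0, 0, 1, 0, 1, 1, 2, 1, 1, 0, 1, 1, 2, 1, 2, 2, 0, 2, 1, 2, 1]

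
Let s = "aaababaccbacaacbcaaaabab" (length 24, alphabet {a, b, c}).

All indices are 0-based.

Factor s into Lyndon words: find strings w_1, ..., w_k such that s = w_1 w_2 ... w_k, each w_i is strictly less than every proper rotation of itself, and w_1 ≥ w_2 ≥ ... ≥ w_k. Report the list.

["aaababaccbacaacbc", "aaaabab"]

emit factor 1: 'aaababaccbacaacbc' (i=0, period=17)
emit factor 2: 'aaaabab' (i=17, period=7)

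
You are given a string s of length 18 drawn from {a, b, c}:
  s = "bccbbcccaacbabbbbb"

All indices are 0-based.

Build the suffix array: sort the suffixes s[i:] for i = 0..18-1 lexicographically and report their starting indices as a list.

sorted suffixes:
  #0 SA[0]=8  'aacbabbbbb'
  #1 SA[1]=12  'abbbbb'
  #2 SA[2]=9  'acbabbbbb'
  #3 SA[3]=17  'b'
  #4 SA[4]=11  'babbbbb'
  #5 SA[5]=16  'bb'
  #6 SA[6]=15  'bbb'
  #7 SA[7]=14  'bbbb'
  #8 SA[8]=13  'bbbbb'
  #9 SA[9]=3  'bbcccaacbabbbbb'
  #10 SA[10]=0  'bccbbcccaacbabbbbb'
  #11 SA[11]=4  'bcccaacbabbbbb'
  #12 SA[12]=7  'caacbabbbbb'
  #13 SA[13]=10  'cbabbbbb'
  #14 SA[14]=2  'cbbcccaacbabbbbb'
  #15 SA[15]=6  'ccaacbabbbbb'
  #16 SA[16]=1  'ccbbcccaacbabbbbb'
  #17 SA[17]=5  'cccaacbabbbbb'

[8, 12, 9, 17, 11, 16, 15, 14, 13, 3, 0, 4, 7, 10, 2, 6, 1, 5]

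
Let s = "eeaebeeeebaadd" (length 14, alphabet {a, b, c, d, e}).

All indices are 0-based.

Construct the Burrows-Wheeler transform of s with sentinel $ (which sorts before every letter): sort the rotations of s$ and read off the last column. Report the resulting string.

dbaeeedaeea$eeb

rank  rotation         last
    0  $eeaebeeeebaadd  d
    1  aadd$eeaebeeeeb  b
    2  add$eeaebeeeeba  a
    3  aebeeeebaadd$ee  e
    4  baadd$eeaebeeee  e
    5  beeeebaadd$eeae  e
    6  d$eeaebeeeebaad  d
    7  dd$eeaebeeeebaa  a
    8  eaebeeeebaadd$e  e
    9  ebaadd$eeaebeee  e
   10  ebeeeebaadd$eea  a
   11  eeaebeeeebaadd$  $
   12  eebaadd$eeaebee  e
   13  eeebaadd$eeaebe  e
   14  eeeebaadd$eeaeb  b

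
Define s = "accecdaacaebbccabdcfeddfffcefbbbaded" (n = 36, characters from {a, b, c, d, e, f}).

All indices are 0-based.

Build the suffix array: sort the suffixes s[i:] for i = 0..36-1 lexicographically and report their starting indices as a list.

rank→(start, suffix):
  0 → (6, 'aacaebbccabdcfeddfffcefbbbaded')
  1 → (15, 'abdcfeddfffcefbbbaded')
  2 → (7, 'acaebbccabdcfeddfffcefbbbaded')
  3 → (0, 'accecdaacaebbccabdcfeddfffcefbbbaded')
  4 → (32, 'aded')
  5 → (9, 'aebbccabdcfeddfffcefbbbaded')
  6 → (31, 'baded')
  7 → (30, 'bbaded')
  8 → (29, 'bbbaded')
  9 → (11, 'bbccabdcfeddfffcefbbbaded')
  10 → (12, 'bccabdcfeddfffcefbbbaded')
  11 → (16, 'bdcfeddfffcefbbbaded')
  12 → (14, 'cabdcfeddfffcefbbbaded')
  13 → (8, 'caebbccabdcfeddfffcefbbbaded')
  14 → (13, 'ccabdcfeddfffcefbbbaded')
  15 → (1, 'ccecdaacaebbccabdcfeddfffcefbbbaded')
  16 → (4, 'cdaacaebbccabdcfeddfffcefbbbaded')
  17 → (2, 'cecdaacaebbccabdcfeddfffcefbbbaded')
  18 → (26, 'cefbbbaded')
  19 → (18, 'cfeddfffcefbbbaded')
  20 → (35, 'd')
  21 → (5, 'daacaebbccabdcfeddfffcefbbbaded')
  22 → (17, 'dcfeddfffcefbbbaded')
  23 → (21, 'ddfffcefbbbaded')
  24 → (33, 'ded')
  25 → (22, 'dfffcefbbbaded')
  26 → (10, 'ebbccabdcfeddfffcefbbbaded')
  27 → (3, 'ecdaacaebbccabdcfeddfffcefbbbaded')
  28 → (34, 'ed')
  29 → (20, 'eddfffcefbbbaded')
  30 → (27, 'efbbbaded')
  31 → (28, 'fbbbaded')
  32 → (25, 'fcefbbbaded')
  33 → (19, 'feddfffcefbbbaded')
  34 → (24, 'ffcefbbbaded')
  35 → (23, 'fffcefbbbaded')

[6, 15, 7, 0, 32, 9, 31, 30, 29, 11, 12, 16, 14, 8, 13, 1, 4, 2, 26, 18, 35, 5, 17, 21, 33, 22, 10, 3, 34, 20, 27, 28, 25, 19, 24, 23]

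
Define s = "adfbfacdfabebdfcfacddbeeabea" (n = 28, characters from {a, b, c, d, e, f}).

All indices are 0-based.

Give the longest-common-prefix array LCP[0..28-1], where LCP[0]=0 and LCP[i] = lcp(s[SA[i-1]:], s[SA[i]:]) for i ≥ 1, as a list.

rank | idx | suffix
   0 |  27 | a
   1 |  24 | abea
   2 |   9 | abebdfcfacddbeeabea
   3 |  17 | acddbeeabea
   4 |   5 | acdfabebdfcfacddbeeabea
   5 |   0 | adfbfacdfabebdfcfacddbeeabea
   6 |  12 | bdfcfacddbeeabea
   7 |  25 | bea
   8 |  10 | bebdfcfacddbeeabea
   9 |  21 | beeabea
  10 |   3 | bfacdfabebdfcfacddbeeabea
  11 |  18 | cddbeeabea
  12 |   6 | cdfabebdfcfacddbeeabea
  13 |  15 | cfacddbeeabea
  14 |  20 | dbeeabea
  15 |  19 | ddbeeabea
  16 |   7 | dfabebdfcfacddbeeabea
  17 |   1 | dfbfacdfabebdfcfacddbeeabea
  18 |  13 | dfcfacddbeeabea
  19 |  26 | ea
  20 |  23 | eabea
  21 |  11 | ebdfcfacddbeeabea
  22 |  22 | eeabea
  23 |   8 | fabebdfcfacddbeeabea
  24 |  16 | facddbeeabea
  25 |   4 | facdfabebdfcfacddbeeabea
  26 |   2 | fbfacdfabebdfcfacddbeeabea
  27 |  14 | fcfacddbeeabea

SA = [27, 24, 9, 17, 5, 0, 12, 25, 10, 21, 3, 18, 6, 15, 20, 19, 7, 1, 13, 26, 23, 11, 22, 8, 16, 4, 2, 14]
i: (SA[i-1],SA[i]) lcp shared
  1: (27,24) 1 'a'
  2: (24,9) 3 'abe'
  3: (9,17) 1 'a'
  4: (17,5) 3 'acd'
  5: (5,0) 1 'a'
  6: (0,12) 0 ''
  7: (12,25) 1 'b'
  8: (25,10) 2 'be'
  9: (10,21) 2 'be'
  10: (21,3) 1 'b'
  11: (3,18) 0 ''
  12: (18,6) 2 'cd'
  13: (6,15) 1 'c'
  14: (15,20) 0 ''
  15: (20,19) 1 'd'
  16: (19,7) 1 'd'
  17: (7,1) 2 'df'
  18: (1,13) 2 'df'
  19: (13,26) 0 ''
  20: (26,23) 2 'ea'
  21: (23,11) 1 'e'
  22: (11,22) 1 'e'
  23: (22,8) 0 ''
  24: (8,16) 2 'fa'
  25: (16,4) 4 'facd'
  26: (4,2) 1 'f'
  27: (2,14) 1 'f'

[0, 1, 3, 1, 3, 1, 0, 1, 2, 2, 1, 0, 2, 1, 0, 1, 1, 2, 2, 0, 2, 1, 1, 0, 2, 4, 1, 1]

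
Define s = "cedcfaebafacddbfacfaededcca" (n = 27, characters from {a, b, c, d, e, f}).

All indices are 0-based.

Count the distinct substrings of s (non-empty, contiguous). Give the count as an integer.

rank→(start, suffix):
  0 → (26, 'a')
  1 → (10, 'acddbfacfaededcca')
  2 → (16, 'acfaededcca')
  3 → (5, 'aebafacddbfacfaededcca')
  4 → (19, 'aededcca')
  5 → (8, 'afacddbfacfaededcca')
  6 → (7, 'bafacddbfacfaededcca')
  7 → (14, 'bfacfaededcca')
  8 → (25, 'ca')
  9 → (24, 'cca')
  10 → (11, 'cddbfacfaededcca')
  11 → (0, 'cedcfaebafacddbfacfaededcca')
  12 → (3, 'cfaebafacddbfacfaededcca')
  13 → (17, 'cfaededcca')
  14 → (13, 'dbfacfaededcca')
  15 → (23, 'dcca')
  16 → (2, 'dcfaebafacddbfacfaededcca')
  17 → (12, 'ddbfacfaededcca')
  18 → (21, 'dedcca')
  19 → (6, 'ebafacddbfacfaededcca')
  20 → (22, 'edcca')
  21 → (1, 'edcfaebafacddbfacfaededcca')
  22 → (20, 'ededcca')
  23 → (9, 'facddbfacfaededcca')
  24 → (15, 'facfaededcca')
  25 → (4, 'faebafacddbfacfaededcca')
  26 → (18, 'faededcca')

SA = [26, 10, 16, 5, 19, 8, 7, 14, 25, 24, 11, 0, 3, 17, 13, 23, 2, 12, 21, 6, 22, 1, 20, 9, 15, 4, 18]
rank  pair      lcp
   1  s[26:],s[10:]  1  'a'
   2  s[10:],s[16:]  2  'ac'
   3  s[16:],s[5:]  1  'a'
   4  s[5:],s[19:]  2  'ae'
   5  s[19:],s[8:]  1  'a'
   6  s[8:],s[7:]  0  ''
   7  s[7:],s[14:]  1  'b'
   8  s[14:],s[25:]  0  ''
   9  s[25:],s[24:]  1  'c'
  10  s[24:],s[11:]  1  'c'
  11  s[11:],s[0:]  1  'c'
  12  s[0:],s[3:]  1  'c'
  13  s[3:],s[17:]  4  'cfae'
  14  s[17:],s[13:]  0  ''
  15  s[13:],s[23:]  1  'd'
  16  s[23:],s[2:]  2  'dc'
  17  s[2:],s[12:]  1  'd'
  18  s[12:],s[21:]  1  'd'
  19  s[21:],s[6:]  0  ''
  20  s[6:],s[22:]  1  'e'
  21  s[22:],s[1:]  3  'edc'
  22  s[1:],s[20:]  2  'ed'
  23  s[20:],s[9:]  0  ''
  24  s[9:],s[15:]  3  'fac'
  25  s[15:],s[4:]  2  'fa'
  26  s[4:],s[18:]  3  'fae'

n(n+1)/2 = 27·28/2 = 378
Σ LCP = 0 + 1 + 2 + 1 + 2 + 1 + 0 + 1 + 0 + 1 + 1 + 1 + 1 + 4 + 0 + 1 + 2 + 1 + 1 + 0 + 1 + 3 + 2 + 0 + 3 + 2 + 3 = 35
distinct = 378 − 35 = 343

343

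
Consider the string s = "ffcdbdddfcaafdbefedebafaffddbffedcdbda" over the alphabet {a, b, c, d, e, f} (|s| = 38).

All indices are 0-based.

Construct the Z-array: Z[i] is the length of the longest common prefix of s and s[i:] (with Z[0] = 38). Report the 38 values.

Z[0]=38
i=1: i≥r, start 0; Z[1]=1 grow→box=[1,2)
i=2: i≥r, start 0; Z[2]=0
i=3: i≥r, start 0; Z[3]=0
i=4: i≥r, start 0; Z[4]=0
i=5: i≥r, start 0; Z[5]=0
i=6: i≥r, start 0; Z[6]=0
i=7: i≥r, start 0; Z[7]=0
i=8: i≥r, start 0; Z[8]=1 grow→box=[8,9)
i=9: i≥r, start 0; Z[9]=0
i=10: i≥r, start 0; Z[10]=0
i=11: i≥r, start 0; Z[11]=0
i=12: i≥r, start 0; Z[12]=1 grow→box=[12,13)
i=13: i≥r, start 0; Z[13]=0
i=14: i≥r, start 0; Z[14]=0
i=15: i≥r, start 0; Z[15]=0
i=16: i≥r, start 0; Z[16]=1 grow→box=[16,17)
i=17: i≥r, start 0; Z[17]=0
i=18: i≥r, start 0; Z[18]=0
i=19: i≥r, start 0; Z[19]=0
i=20: i≥r, start 0; Z[20]=0
i=21: i≥r, start 0; Z[21]=0
i=22: i≥r, start 0; Z[22]=1 grow→box=[22,23)
i=23: i≥r, start 0; Z[23]=0
i=24: i≥r, start 0; Z[24]=2 grow→box=[24,26)
i=25: min(r-i=1, Z[1]=1)=1; Z[25]=1
i=26: i≥r, start 0; Z[26]=0
i=27: i≥r, start 0; Z[27]=0
i=28: i≥r, start 0; Z[28]=0
i=29: i≥r, start 0; Z[29]=2 grow→box=[29,31)
i=30: min(r-i=1, Z[1]=1)=1; Z[30]=1
i=31: i≥r, start 0; Z[31]=0
i=32: i≥r, start 0; Z[32]=0
i=33: i≥r, start 0; Z[33]=0
i=34: i≥r, start 0; Z[34]=0
i=35: i≥r, start 0; Z[35]=0
i=36: i≥r, start 0; Z[36]=0
i=37: i≥r, start 0; Z[37]=0

[38, 1, 0, 0, 0, 0, 0, 0, 1, 0, 0, 0, 1, 0, 0, 0, 1, 0, 0, 0, 0, 0, 1, 0, 2, 1, 0, 0, 0, 2, 1, 0, 0, 0, 0, 0, 0, 0]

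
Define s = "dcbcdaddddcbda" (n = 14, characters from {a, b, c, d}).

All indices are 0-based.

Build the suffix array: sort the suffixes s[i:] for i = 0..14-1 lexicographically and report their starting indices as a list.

sorted suffixes:
  #0 SA[0]=13  'a'
  #1 SA[1]=5  'addddcbda'
  #2 SA[2]=2  'bcdaddddcbda'
  #3 SA[3]=11  'bda'
  #4 SA[4]=1  'cbcdaddddcbda'
  #5 SA[5]=10  'cbda'
  #6 SA[6]=3  'cdaddddcbda'
  #7 SA[7]=12  'da'
  #8 SA[8]=4  'daddddcbda'
  #9 SA[9]=0  'dcbcdaddddcbda'
  #10 SA[10]=9  'dcbda'
  #11 SA[11]=8  'ddcbda'
  #12 SA[12]=7  'dddcbda'
  #13 SA[13]=6  'ddddcbda'

[13, 5, 2, 11, 1, 10, 3, 12, 4, 0, 9, 8, 7, 6]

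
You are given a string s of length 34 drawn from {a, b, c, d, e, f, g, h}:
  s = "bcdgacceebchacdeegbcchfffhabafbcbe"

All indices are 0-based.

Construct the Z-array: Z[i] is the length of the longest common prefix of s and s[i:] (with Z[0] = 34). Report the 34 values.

Z[0]=34
i=1: fresh scan; Z[1]=0
i=2: fresh scan; Z[2]=0
i=3: fresh scan; Z[3]=0
i=4: fresh scan; Z[4]=0
i=5: fresh scan; Z[5]=0
i=6: fresh scan; Z[6]=0
i=7: fresh scan; Z[7]=0
i=8: fresh scan; Z[8]=0
i=9: fresh scan; Z[9]=2 extend→box=[9,11)
i=10: min(r-i=1, Z[1]=0)=0; Z[10]=0
i=11: fresh scan; Z[11]=0
i=12: fresh scan; Z[12]=0
i=13: fresh scan; Z[13]=0
i=14: fresh scan; Z[14]=0
i=15: fresh scan; Z[15]=0
i=16: fresh scan; Z[16]=0
i=17: fresh scan; Z[17]=0
i=18: fresh scan; Z[18]=2 extend→box=[18,20)
i=19: min(r-i=1, Z[1]=0)=0; Z[19]=0
i=20: fresh scan; Z[20]=0
i=21: fresh scan; Z[21]=0
i=22: fresh scan; Z[22]=0
i=23: fresh scan; Z[23]=0
i=24: fresh scan; Z[24]=0
i=25: fresh scan; Z[25]=0
i=26: fresh scan; Z[26]=0
i=27: fresh scan; Z[27]=1 extend→box=[27,28)
i=28: fresh scan; Z[28]=0
i=29: fresh scan; Z[29]=0
i=30: fresh scan; Z[30]=2 extend→box=[30,32)
i=31: min(r-i=1, Z[1]=0)=0; Z[31]=0
i=32: fresh scan; Z[32]=1 extend→box=[32,33)
i=33: fresh scan; Z[33]=0

[34, 0, 0, 0, 0, 0, 0, 0, 0, 2, 0, 0, 0, 0, 0, 0, 0, 0, 2, 0, 0, 0, 0, 0, 0, 0, 0, 1, 0, 0, 2, 0, 1, 0]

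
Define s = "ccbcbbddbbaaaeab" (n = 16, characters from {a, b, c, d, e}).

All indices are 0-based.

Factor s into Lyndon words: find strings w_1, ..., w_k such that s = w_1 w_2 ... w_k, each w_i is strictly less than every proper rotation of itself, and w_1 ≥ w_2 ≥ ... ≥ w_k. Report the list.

emit factor 1: 'c' (i=0, period=1)
emit factor 2: 'c' (i=1, period=1)
emit factor 3: 'bc' (i=2, period=2)
emit factor 4: 'bbdd' (i=4, period=4)
emit factor 5: 'b' (i=8, period=1)
emit factor 6: 'b' (i=9, period=1)
emit factor 7: 'aaaeab' (i=10, period=6)

["c", "c", "bc", "bbdd", "b", "b", "aaaeab"]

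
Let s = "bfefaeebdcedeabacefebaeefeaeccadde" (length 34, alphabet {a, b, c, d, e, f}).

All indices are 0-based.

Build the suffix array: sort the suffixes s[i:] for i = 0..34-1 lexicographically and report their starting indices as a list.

rank | idx | suffix
   0 |  13 | abacefebaeefeaeccadde
   1 |  15 | acefebaeefeaeccadde
   2 |  30 | adde
   3 |  26 | aeccadde
   4 |   4 | aeebdcedeabacefebaeefeaeccadde
   5 |  21 | aeefeaeccadde
   6 |  14 | bacefebaeefeaeccadde
   7 |  20 | baeefeaeccadde
   8 |   7 | bdcedeabacefebaeefeaeccadde
   9 |   0 | bfefaeebdcedeabacefebaeefeaeccadde
  10 |  29 | cadde
  11 |  28 | ccadde
  12 |   9 | cedeabacefebaeefeaeccadde
  13 |  16 | cefebaeefeaeccadde
  14 |   8 | dcedeabacefebaeefeaeccadde
  15 |  31 | dde
  16 |  32 | de
  17 |  11 | deabacefebaeefeaeccadde
  18 |  33 | e
  19 |  12 | eabacefebaeefeaeccadde
  20 |  25 | eaeccadde
  21 |  19 | ebaeefeaeccadde
  22 |   6 | ebdcedeabacefebaeefeaeccadde
  23 |  27 | eccadde
  24 |  10 | edeabacefebaeefeaeccadde
  25 |   5 | eebdcedeabacefebaeefeaeccadde
  26 |  22 | eefeaeccadde
  27 |   2 | efaeebdcedeabacefebaeefeaeccadde
  28 |  23 | efeaeccadde
  29 |  17 | efebaeefeaeccadde
  30 |   3 | faeebdcedeabacefebaeefeaeccadde
  31 |  24 | feaeccadde
  32 |  18 | febaeefeaeccadde
  33 |   1 | fefaeebdcedeabacefebaeefeaeccadde

[13, 15, 30, 26, 4, 21, 14, 20, 7, 0, 29, 28, 9, 16, 8, 31, 32, 11, 33, 12, 25, 19, 6, 27, 10, 5, 22, 2, 23, 17, 3, 24, 18, 1]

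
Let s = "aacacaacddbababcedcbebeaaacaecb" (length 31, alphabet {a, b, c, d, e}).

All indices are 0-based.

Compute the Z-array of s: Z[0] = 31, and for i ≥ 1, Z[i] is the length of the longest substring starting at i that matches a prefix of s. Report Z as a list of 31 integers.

[31, 1, 0, 1, 0, 3, 1, 0, 0, 0, 0, 1, 0, 1, 0, 0, 0, 0, 0, 0, 0, 0, 0, 2, 4, 1, 0, 1, 0, 0, 0]

Z[0]=31
i=1: fresh scan; Z[1]=1 extend→box=[1,2)
i=2: fresh scan; Z[2]=0
i=3: fresh scan; Z[3]=1 extend→box=[3,4)
i=4: fresh scan; Z[4]=0
i=5: fresh scan; Z[5]=3 extend→box=[5,8)
i=6: min(r-i=2, Z[1]=1)=1; Z[6]=1
i=7: min(r-i=1, Z[2]=0)=0; Z[7]=0
i=8: fresh scan; Z[8]=0
i=9: fresh scan; Z[9]=0
i=10: fresh scan; Z[10]=0
i=11: fresh scan; Z[11]=1 extend→box=[11,12)
i=12: fresh scan; Z[12]=0
i=13: fresh scan; Z[13]=1 extend→box=[13,14)
i=14: fresh scan; Z[14]=0
i=15: fresh scan; Z[15]=0
i=16: fresh scan; Z[16]=0
i=17: fresh scan; Z[17]=0
i=18: fresh scan; Z[18]=0
i=19: fresh scan; Z[19]=0
i=20: fresh scan; Z[20]=0
i=21: fresh scan; Z[21]=0
i=22: fresh scan; Z[22]=0
i=23: fresh scan; Z[23]=2 extend→box=[23,25)
i=24: min(r-i=1, Z[1]=1)=1; Z[24]=4 extend→box=[24,28)
i=25: min(r-i=3, Z[1]=1)=1; Z[25]=1
i=26: min(r-i=2, Z[2]=0)=0; Z[26]=0
i=27: min(r-i=1, Z[3]=1)=1; Z[27]=1
i=28: fresh scan; Z[28]=0
i=29: fresh scan; Z[29]=0
i=30: fresh scan; Z[30]=0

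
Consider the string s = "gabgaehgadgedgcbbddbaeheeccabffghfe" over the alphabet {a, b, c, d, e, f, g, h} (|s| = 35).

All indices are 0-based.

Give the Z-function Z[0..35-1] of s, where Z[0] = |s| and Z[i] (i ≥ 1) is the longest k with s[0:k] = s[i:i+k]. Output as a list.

[35, 0, 0, 2, 0, 0, 0, 2, 0, 0, 1, 0, 0, 1, 0, 0, 0, 0, 0, 0, 0, 0, 0, 0, 0, 0, 0, 0, 0, 0, 0, 1, 0, 0, 0]

Z[0]=35
i=1: fresh scan; Z[1]=0
i=2: fresh scan; Z[2]=0
i=3: fresh scan; Z[3]=2 grow→box=[3,5)
i=4: min(r-i=1, Z[1]=0)=0; Z[4]=0
i=5: fresh scan; Z[5]=0
i=6: fresh scan; Z[6]=0
i=7: fresh scan; Z[7]=2 grow→box=[7,9)
i=8: min(r-i=1, Z[1]=0)=0; Z[8]=0
i=9: fresh scan; Z[9]=0
i=10: fresh scan; Z[10]=1 grow→box=[10,11)
i=11: fresh scan; Z[11]=0
i=12: fresh scan; Z[12]=0
i=13: fresh scan; Z[13]=1 grow→box=[13,14)
i=14: fresh scan; Z[14]=0
i=15: fresh scan; Z[15]=0
i=16: fresh scan; Z[16]=0
i=17: fresh scan; Z[17]=0
i=18: fresh scan; Z[18]=0
i=19: fresh scan; Z[19]=0
i=20: fresh scan; Z[20]=0
i=21: fresh scan; Z[21]=0
i=22: fresh scan; Z[22]=0
i=23: fresh scan; Z[23]=0
i=24: fresh scan; Z[24]=0
i=25: fresh scan; Z[25]=0
i=26: fresh scan; Z[26]=0
i=27: fresh scan; Z[27]=0
i=28: fresh scan; Z[28]=0
i=29: fresh scan; Z[29]=0
i=30: fresh scan; Z[30]=0
i=31: fresh scan; Z[31]=1 grow→box=[31,32)
i=32: fresh scan; Z[32]=0
i=33: fresh scan; Z[33]=0
i=34: fresh scan; Z[34]=0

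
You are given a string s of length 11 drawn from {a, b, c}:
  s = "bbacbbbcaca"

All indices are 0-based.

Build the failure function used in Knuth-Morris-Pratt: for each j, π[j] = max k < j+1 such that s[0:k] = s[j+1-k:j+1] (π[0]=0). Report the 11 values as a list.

π[0] = 0
j=1 s[j]='b': π[1]=1 (border 'b')
j=2 s[j]='a': k: 1→0; π[2]=0 (border '')
j=3 s[j]='c': π[3]=0 (border '')
j=4 s[j]='b': π[4]=1 (border 'b')
j=5 s[j]='b': π[5]=2 (border 'bb')
j=6 s[j]='b': k: 2→1; π[6]=2 (border 'bb')
j=7 s[j]='c': k: 2→1→0; π[7]=0 (border '')
j=8 s[j]='a': π[8]=0 (border '')
j=9 s[j]='c': π[9]=0 (border '')
j=10 s[j]='a': π[10]=0 (border '')

[0, 1, 0, 0, 1, 2, 2, 0, 0, 0, 0]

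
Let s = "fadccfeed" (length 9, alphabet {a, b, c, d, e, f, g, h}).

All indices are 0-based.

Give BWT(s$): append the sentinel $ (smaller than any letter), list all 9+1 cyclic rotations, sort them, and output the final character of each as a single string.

rank  rotation    last
    0  $fadccfeed  d
    1  adccfeed$f  f
    2  ccfeed$fad  d
    3  cfeed$fadc  c
    4  d$fadccfee  e
    5  dccfeed$fa  a
    6  ed$fadccfe  e
    7  eed$fadccf  f
    8  fadccfeed$  $
    9  feed$fadcc  c

dfdceaef$c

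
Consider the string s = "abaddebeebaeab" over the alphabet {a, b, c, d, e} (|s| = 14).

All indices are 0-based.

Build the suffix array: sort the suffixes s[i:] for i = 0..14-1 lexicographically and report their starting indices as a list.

[12, 0, 2, 10, 13, 1, 9, 6, 3, 4, 11, 8, 5, 7]

rank | idx | suffix
   0 |  12 | ab
   1 |   0 | abaddebeebaeab
   2 |   2 | addebeebaeab
   3 |  10 | aeab
   4 |  13 | b
   5 |   1 | baddebeebaeab
   6 |   9 | baeab
   7 |   6 | beebaeab
   8 |   3 | ddebeebaeab
   9 |   4 | debeebaeab
  10 |  11 | eab
  11 |   8 | ebaeab
  12 |   5 | ebeebaeab
  13 |   7 | eebaeab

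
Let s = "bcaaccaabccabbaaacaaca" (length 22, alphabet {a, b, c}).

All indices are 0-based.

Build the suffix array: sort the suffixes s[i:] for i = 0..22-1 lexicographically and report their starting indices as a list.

sorted suffixes:
  #0 SA[0]=21  'a'
  #1 SA[1]=14  'aaacaaca'
  #2 SA[2]=6  'aabccabbaaacaaca'
  #3 SA[3]=18  'aaca'
  #4 SA[4]=15  'aacaaca'
  #5 SA[5]=2  'aaccaabccabbaaacaaca'
  #6 SA[6]=11  'abbaaacaaca'
  #7 SA[7]=7  'abccabbaaacaaca'
  #8 SA[8]=19  'aca'
  #9 SA[9]=16  'acaaca'
  #10 SA[10]=3  'accaabccabbaaacaaca'
  #11 SA[11]=13  'baaacaaca'
  #12 SA[12]=12  'bbaaacaaca'
  #13 SA[13]=0  'bcaaccaabccabbaaacaaca'
  #14 SA[14]=8  'bccabbaaacaaca'
  #15 SA[15]=20  'ca'
  #16 SA[16]=5  'caabccabbaaacaaca'
  #17 SA[17]=17  'caaca'
  #18 SA[18]=1  'caaccaabccabbaaacaaca'
  #19 SA[19]=10  'cabbaaacaaca'
  #20 SA[20]=4  'ccaabccabbaaacaaca'
  #21 SA[21]=9  'ccabbaaacaaca'

[21, 14, 6, 18, 15, 2, 11, 7, 19, 16, 3, 13, 12, 0, 8, 20, 5, 17, 1, 10, 4, 9]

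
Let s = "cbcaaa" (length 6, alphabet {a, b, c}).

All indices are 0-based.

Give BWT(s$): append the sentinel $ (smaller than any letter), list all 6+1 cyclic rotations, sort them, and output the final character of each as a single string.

rank  rotation last
    0  $cbcaaa  a
    1  a$cbcaa  a
    2  aa$cbca  a
    3  aaa$cbc  c
    4  bcaaa$c  c
    5  caaa$cb  b
    6  cbcaaa$  $

aaaccb$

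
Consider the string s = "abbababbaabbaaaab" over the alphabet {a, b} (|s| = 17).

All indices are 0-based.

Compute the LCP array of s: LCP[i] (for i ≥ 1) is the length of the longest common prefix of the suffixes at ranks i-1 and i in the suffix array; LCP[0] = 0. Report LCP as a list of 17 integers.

[0, 3, 2, 3, 1, 2, 2, 5, 4, 0, 1, 3, 2, 3, 1, 4, 3]

rank→(start, suffix):
  0 → (12, 'aaaab')
  1 → (13, 'aaab')
  2 → (14, 'aab')
  3 → (8, 'aabbaaaab')
  4 → (15, 'ab')
  5 → (3, 'ababbaabbaaaab')
  6 → (9, 'abbaaaab')
  7 → (5, 'abbaabbaaaab')
  8 → (0, 'abbababbaabbaaaab')
  9 → (16, 'b')
  10 → (11, 'baaaab')
  11 → (7, 'baabbaaaab')
  12 → (2, 'bababbaabbaaaab')
  13 → (4, 'babbaabbaaaab')
  14 → (10, 'bbaaaab')
  15 → (6, 'bbaabbaaaab')
  16 → (1, 'bbababbaabbaaaab')

SA = [12, 13, 14, 8, 15, 3, 9, 5, 0, 16, 11, 7, 2, 4, 10, 6, 1]
[i] adj suffixes → lcp
  [1] 12/13 → 3 ('aaa')
  [2] 13/14 → 2 ('aa')
  [3] 14/8 → 3 ('aab')
  [4] 8/15 → 1 ('a')
  [5] 15/3 → 2 ('ab')
  [6] 3/9 → 2 ('ab')
  [7] 9/5 → 5 ('abbaa')
  [8] 5/0 → 4 ('abba')
  [9] 0/16 → 0 ('')
  [10] 16/11 → 1 ('b')
  [11] 11/7 → 3 ('baa')
  [12] 7/2 → 2 ('ba')
  [13] 2/4 → 3 ('bab')
  [14] 4/10 → 1 ('b')
  [15] 10/6 → 4 ('bbaa')
  [16] 6/1 → 3 ('bba')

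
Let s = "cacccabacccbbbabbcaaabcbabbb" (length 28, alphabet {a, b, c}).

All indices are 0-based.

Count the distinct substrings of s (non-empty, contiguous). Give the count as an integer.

356

rank→(start, suffix):
  0 → (18, 'aaabcbabbb')
  1 → (19, 'aabcbabbb')
  2 → (5, 'abacccbbbabbcaaabcbabbb')
  3 → (24, 'abbb')
  4 → (14, 'abbcaaabcbabbb')
  5 → (20, 'abcbabbb')
  6 → (1, 'acccabacccbbbabbcaaabcbabbb')
  7 → (7, 'acccbbbabbcaaabcbabbb')
  8 → (27, 'b')
  9 → (23, 'babbb')
  10 → (13, 'babbcaaabcbabbb')
  11 → (6, 'bacccbbbabbcaaabcbabbb')
  12 → (26, 'bb')
  13 → (12, 'bbabbcaaabcbabbb')
  14 → (25, 'bbb')
  15 → (11, 'bbbabbcaaabcbabbb')
  16 → (15, 'bbcaaabcbabbb')
  17 → (16, 'bcaaabcbabbb')
  18 → (21, 'bcbabbb')
  19 → (17, 'caaabcbabbb')
  20 → (4, 'cabacccbbbabbcaaabcbabbb')
  21 → (0, 'cacccabacccbbbabbcaaabcbabbb')
  22 → (22, 'cbabbb')
  23 → (10, 'cbbbabbcaaabcbabbb')
  24 → (3, 'ccabacccbbbabbcaaabcbabbb')
  25 → (9, 'ccbbbabbcaaabcbabbb')
  26 → (2, 'cccabacccbbbabbcaaabcbabbb')
  27 → (8, 'cccbbbabbcaaabcbabbb')

SA = [18, 19, 5, 24, 14, 20, 1, 7, 27, 23, 13, 6, 26, 12, 25, 11, 15, 16, 21, 17, 4, 0, 22, 10, 3, 9, 2, 8]
i: (SA[i-1],SA[i]) lcp shared
  1: (18,19) 2 'aa'
  2: (19,5) 1 'a'
  3: (5,24) 2 'ab'
  4: (24,14) 3 'abb'
  5: (14,20) 2 'ab'
  6: (20,1) 1 'a'
  7: (1,7) 4 'accc'
  8: (7,27) 0 ''
  9: (27,23) 1 'b'
  10: (23,13) 4 'babb'
  11: (13,6) 2 'ba'
  12: (6,26) 1 'b'
  13: (26,12) 2 'bb'
  14: (12,25) 2 'bb'
  15: (25,11) 3 'bbb'
  16: (11,15) 2 'bb'
  17: (15,16) 1 'b'
  18: (16,21) 2 'bc'
  19: (21,17) 0 ''
  20: (17,4) 2 'ca'
  21: (4,0) 2 'ca'
  22: (0,22) 1 'c'
  23: (22,10) 2 'cb'
  24: (10,3) 1 'c'
  25: (3,9) 2 'cc'
  26: (9,2) 2 'cc'
  27: (2,8) 3 'ccc'

n(n+1)/2 = 28·29/2 = 406
Σ LCP = 0 + 2 + 1 + 2 + 3 + 2 + 1 + 4 + 0 + 1 + 4 + 2 + 1 + 2 + 2 + 3 + 2 + 1 + 2 + 0 + 2 + 2 + 1 + 2 + 1 + 2 + 2 + 3 = 50
distinct = 406 − 50 = 356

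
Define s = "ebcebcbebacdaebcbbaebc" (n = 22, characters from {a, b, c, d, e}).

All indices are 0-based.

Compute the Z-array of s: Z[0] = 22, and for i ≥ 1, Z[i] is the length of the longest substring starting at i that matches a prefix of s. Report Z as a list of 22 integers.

[22, 0, 0, 3, 0, 0, 0, 2, 0, 0, 0, 0, 0, 3, 0, 0, 0, 0, 0, 3, 0, 0]

Z[0]=22
i=1: fresh scan; Z[1]=0
i=2: fresh scan; Z[2]=0
i=3: fresh scan; Z[3]=3 grow→box=[3,6)
i=4: min(r-i=2, Z[1]=0)=0; Z[4]=0
i=5: min(r-i=1, Z[2]=0)=0; Z[5]=0
i=6: fresh scan; Z[6]=0
i=7: fresh scan; Z[7]=2 grow→box=[7,9)
i=8: min(r-i=1, Z[1]=0)=0; Z[8]=0
i=9: fresh scan; Z[9]=0
i=10: fresh scan; Z[10]=0
i=11: fresh scan; Z[11]=0
i=12: fresh scan; Z[12]=0
i=13: fresh scan; Z[13]=3 grow→box=[13,16)
i=14: min(r-i=2, Z[1]=0)=0; Z[14]=0
i=15: min(r-i=1, Z[2]=0)=0; Z[15]=0
i=16: fresh scan; Z[16]=0
i=17: fresh scan; Z[17]=0
i=18: fresh scan; Z[18]=0
i=19: fresh scan; Z[19]=3 grow→box=[19,22)
i=20: min(r-i=2, Z[1]=0)=0; Z[20]=0
i=21: min(r-i=1, Z[2]=0)=0; Z[21]=0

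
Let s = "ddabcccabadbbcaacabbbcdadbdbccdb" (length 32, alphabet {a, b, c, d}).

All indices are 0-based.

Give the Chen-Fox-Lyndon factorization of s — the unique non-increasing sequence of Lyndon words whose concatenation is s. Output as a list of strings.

emit factor 1: 'd' (i=0, period=1)
emit factor 2: 'd' (i=1, period=1)
emit factor 3: 'abccc' (i=2, period=5)
emit factor 4: 'abadbbc' (i=7, period=7)
emit factor 5: 'aacabbbcdadbdbccdb' (i=14, period=18)

["d", "d", "abccc", "abadbbc", "aacabbbcdadbdbccdb"]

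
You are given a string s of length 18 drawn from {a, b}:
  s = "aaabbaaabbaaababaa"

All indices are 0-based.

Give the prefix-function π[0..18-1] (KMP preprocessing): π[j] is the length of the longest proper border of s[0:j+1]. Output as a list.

[0, 1, 2, 0, 0, 1, 2, 3, 4, 5, 6, 7, 8, 9, 1, 0, 1, 2]

π[0] = 0
j=1 s[j]='a': π[1]=1 (border 'a')
j=2 s[j]='a': π[2]=2 (border 'aa')
j=3 s[j]='b': k: 2→1→0; π[3]=0 (border '')
j=4 s[j]='b': π[4]=0 (border '')
j=5 s[j]='a': π[5]=1 (border 'a')
j=6 s[j]='a': π[6]=2 (border 'aa')
j=7 s[j]='a': π[7]=3 (border 'aaa')
j=8 s[j]='b': π[8]=4 (border 'aaab')
j=9 s[j]='b': π[9]=5 (border 'aaabb')
j=10 s[j]='a': π[10]=6 (border 'aaabba')
j=11 s[j]='a': π[11]=7 (border 'aaabbaa')
j=12 s[j]='a': π[12]=8 (border 'aaabbaaa')
j=13 s[j]='b': π[13]=9 (border 'aaabbaaab')
j=14 s[j]='a': k: 9→4→0; π[14]=1 (border 'a')
j=15 s[j]='b': k: 1→0; π[15]=0 (border '')
j=16 s[j]='a': π[16]=1 (border 'a')
j=17 s[j]='a': π[17]=2 (border 'aa')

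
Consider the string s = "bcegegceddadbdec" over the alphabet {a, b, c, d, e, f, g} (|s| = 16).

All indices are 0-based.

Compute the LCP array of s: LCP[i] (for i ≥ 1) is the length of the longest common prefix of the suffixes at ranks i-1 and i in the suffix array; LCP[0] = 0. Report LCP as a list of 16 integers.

rank→(start, suffix):
  0 → (10, 'adbdec')
  1 → (0, 'bcegegceddadbdec')
  2 → (12, 'bdec')
  3 → (15, 'c')
  4 → (6, 'ceddadbdec')
  5 → (1, 'cegegceddadbdec')
  6 → (9, 'dadbdec')
  7 → (11, 'dbdec')
  8 → (8, 'ddadbdec')
  9 → (13, 'dec')
  10 → (14, 'ec')
  11 → (7, 'eddadbdec')
  12 → (4, 'egceddadbdec')
  13 → (2, 'egegceddadbdec')
  14 → (5, 'gceddadbdec')
  15 → (3, 'gegceddadbdec')

SA = [10, 0, 12, 15, 6, 1, 9, 11, 8, 13, 14, 7, 4, 2, 5, 3]
rank  pair      lcp
   1  s[10:],s[0:]  0  ''
   2  s[0:],s[12:]  1  'b'
   3  s[12:],s[15:]  0  ''
   4  s[15:],s[6:]  1  'c'
   5  s[6:],s[1:]  2  'ce'
   6  s[1:],s[9:]  0  ''
   7  s[9:],s[11:]  1  'd'
   8  s[11:],s[8:]  1  'd'
   9  s[8:],s[13:]  1  'd'
  10  s[13:],s[14:]  0  ''
  11  s[14:],s[7:]  1  'e'
  12  s[7:],s[4:]  1  'e'
  13  s[4:],s[2:]  2  'eg'
  14  s[2:],s[5:]  0  ''
  15  s[5:],s[3:]  1  'g'

[0, 0, 1, 0, 1, 2, 0, 1, 1, 1, 0, 1, 1, 2, 0, 1]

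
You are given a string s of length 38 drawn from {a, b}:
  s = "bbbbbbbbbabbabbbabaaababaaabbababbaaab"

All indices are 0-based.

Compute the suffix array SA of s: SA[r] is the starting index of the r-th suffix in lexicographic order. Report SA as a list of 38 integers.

[34, 18, 24, 35, 19, 25, 36, 16, 22, 20, 29, 31, 26, 9, 12, 37, 33, 17, 23, 15, 21, 28, 30, 8, 11, 32, 14, 27, 7, 10, 13, 6, 5, 4, 3, 2, 1, 0]

rank→(start, suffix):
  0 → (34, 'aaab')
  1 → (18, 'aaababaaabbababbaaab')
  2 → (24, 'aaabbababbaaab')
  3 → (35, 'aab')
  4 → (19, 'aababaaabbababbaaab')
  5 → (25, 'aabbababbaaab')
  6 → (36, 'ab')
  7 → (16, 'abaaababaaabbababbaaab')
  8 → (22, 'abaaabbababbaaab')
  9 → (20, 'ababaaabbababbaaab')
  10 → (29, 'ababbaaab')
  11 → (31, 'abbaaab')
  12 → (26, 'abbababbaaab')
  13 → (9, 'abbabbbabaaababaaabbababbaaab')
  14 → (12, 'abbbabaaababaaabbababbaaab')
  15 → (37, 'b')
  16 → (33, 'baaab')
  17 → (17, 'baaababaaabbababbaaab')
  18 → (23, 'baaabbababbaaab')
  19 → (15, 'babaaababaaabbababbaaab')
  20 → (21, 'babaaabbababbaaab')
  21 → (28, 'bababbaaab')
  22 → (30, 'babbaaab')
  23 → (8, 'babbabbbabaaababaaabbababbaaab')
  24 → (11, 'babbbabaaababaaabbababbaaab')
  25 → (32, 'bbaaab')
  26 → (14, 'bbabaaababaaabbababbaaab')
  27 → (27, 'bbababbaaab')
  28 → (7, 'bbabbabbbabaaababaaabbababbaaab')
  29 → (10, 'bbabbbabaaababaaabbababbaaab')
  30 → (13, 'bbbabaaababaaabbababbaaab')
  31 → (6, 'bbbabbabbbabaaababaaabbababbaaab')
  32 → (5, 'bbbbabbabbbabaaababaaabbababbaaab')
  33 → (4, 'bbbbbabbabbbabaaababaaabbababbaaab')
  34 → (3, 'bbbbbbabbabbbabaaababaaabbababbaaab')
  35 → (2, 'bbbbbbbabbabbbabaaababaaabbababbaaab')
  36 → (1, 'bbbbbbbbabbabbbabaaababaaabbababbaaab')
  37 → (0, 'bbbbbbbbbabbabbbabaaababaaabbababbaaab')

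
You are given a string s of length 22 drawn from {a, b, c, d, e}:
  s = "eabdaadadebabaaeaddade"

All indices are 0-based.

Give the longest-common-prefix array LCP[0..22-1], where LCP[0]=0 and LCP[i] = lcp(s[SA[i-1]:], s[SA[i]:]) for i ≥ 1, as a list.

[0, 2, 1, 2, 1, 2, 2, 3, 1, 0, 2, 1, 0, 2, 4, 1, 1, 2, 0, 1, 2, 1]

rank | idx | suffix
   0 |   4 | aadadebabaaeaddade
   1 |  13 | aaeaddade
   2 |  11 | abaaeaddade
   3 |   1 | abdaadadebabaaeaddade
   4 |   5 | adadebabaaeaddade
   5 |  16 | addade
   6 |  19 | ade
   7 |   7 | adebabaaeaddade
   8 |  14 | aeaddade
   9 |  12 | baaeaddade
  10 |  10 | babaaeaddade
  11 |   2 | bdaadadebabaaeaddade
  12 |   3 | daadadebabaaeaddade
  13 |  18 | dade
  14 |   6 | dadebabaaeaddade
  15 |  17 | ddade
  16 |  20 | de
  17 |   8 | debabaaeaddade
  18 |  21 | e
  19 |   0 | eabdaadadebabaaeaddade
  20 |  15 | eaddade
  21 |   9 | ebabaaeaddade

SA = [4, 13, 11, 1, 5, 16, 19, 7, 14, 12, 10, 2, 3, 18, 6, 17, 20, 8, 21, 0, 15, 9]
[i] adj suffixes → lcp
  [1] 4/13 → 2 ('aa')
  [2] 13/11 → 1 ('a')
  [3] 11/1 → 2 ('ab')
  [4] 1/5 → 1 ('a')
  [5] 5/16 → 2 ('ad')
  [6] 16/19 → 2 ('ad')
  [7] 19/7 → 3 ('ade')
  [8] 7/14 → 1 ('a')
  [9] 14/12 → 0 ('')
  [10] 12/10 → 2 ('ba')
  [11] 10/2 → 1 ('b')
  [12] 2/3 → 0 ('')
  [13] 3/18 → 2 ('da')
  [14] 18/6 → 4 ('dade')
  [15] 6/17 → 1 ('d')
  [16] 17/20 → 1 ('d')
  [17] 20/8 → 2 ('de')
  [18] 8/21 → 0 ('')
  [19] 21/0 → 1 ('e')
  [20] 0/15 → 2 ('ea')
  [21] 15/9 → 1 ('e')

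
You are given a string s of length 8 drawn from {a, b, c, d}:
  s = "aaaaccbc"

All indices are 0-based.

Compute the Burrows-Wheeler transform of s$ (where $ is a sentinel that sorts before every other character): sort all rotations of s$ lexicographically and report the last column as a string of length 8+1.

c$aaacbca

rank  rotation   last
    0  $aaaaccbc  c
    1  aaaaccbc$  $
    2  aaaccbc$a  a
    3  aaccbc$aa  a
    4  accbc$aaa  a
    5  bc$aaaacc  c
    6  c$aaaaccb  b
    7  cbc$aaaac  c
    8  ccbc$aaaa  a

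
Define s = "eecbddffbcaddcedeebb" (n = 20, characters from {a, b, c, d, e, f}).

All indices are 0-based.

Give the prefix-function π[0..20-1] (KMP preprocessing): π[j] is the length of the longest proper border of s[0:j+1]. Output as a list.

π[0] = 0
j=1 s[j]='e': π[1]=1 (border 'e')
j=2 s[j]='c': k: 1→0; π[2]=0 (border '')
j=3 s[j]='b': π[3]=0 (border '')
j=4 s[j]='d': π[4]=0 (border '')
j=5 s[j]='d': π[5]=0 (border '')
j=6 s[j]='f': π[6]=0 (border '')
j=7 s[j]='f': π[7]=0 (border '')
j=8 s[j]='b': π[8]=0 (border '')
j=9 s[j]='c': π[9]=0 (border '')
j=10 s[j]='a': π[10]=0 (border '')
j=11 s[j]='d': π[11]=0 (border '')
j=12 s[j]='d': π[12]=0 (border '')
j=13 s[j]='c': π[13]=0 (border '')
j=14 s[j]='e': π[14]=1 (border 'e')
j=15 s[j]='d': k: 1→0; π[15]=0 (border '')
j=16 s[j]='e': π[16]=1 (border 'e')
j=17 s[j]='e': π[17]=2 (border 'ee')
j=18 s[j]='b': k: 2→1→0; π[18]=0 (border '')
j=19 s[j]='b': π[19]=0 (border '')

[0, 1, 0, 0, 0, 0, 0, 0, 0, 0, 0, 0, 0, 0, 1, 0, 1, 2, 0, 0]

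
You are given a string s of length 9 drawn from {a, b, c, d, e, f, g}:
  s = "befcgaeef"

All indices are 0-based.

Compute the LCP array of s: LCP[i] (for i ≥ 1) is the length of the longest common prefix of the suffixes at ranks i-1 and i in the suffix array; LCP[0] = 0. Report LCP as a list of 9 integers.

[0, 0, 0, 0, 1, 2, 0, 1, 0]

rank | idx | suffix
   0 |   5 | aeef
   1 |   0 | befcgaeef
   2 |   3 | cgaeef
   3 |   6 | eef
   4 |   7 | ef
   5 |   1 | efcgaeef
   6 |   8 | f
   7 |   2 | fcgaeef
   8 |   4 | gaeef

SA = [5, 0, 3, 6, 7, 1, 8, 2, 4]
[i] adj suffixes → lcp
  [1] 5/0 → 0 ('')
  [2] 0/3 → 0 ('')
  [3] 3/6 → 0 ('')
  [4] 6/7 → 1 ('e')
  [5] 7/1 → 2 ('ef')
  [6] 1/8 → 0 ('')
  [7] 8/2 → 1 ('f')
  [8] 2/4 → 0 ('')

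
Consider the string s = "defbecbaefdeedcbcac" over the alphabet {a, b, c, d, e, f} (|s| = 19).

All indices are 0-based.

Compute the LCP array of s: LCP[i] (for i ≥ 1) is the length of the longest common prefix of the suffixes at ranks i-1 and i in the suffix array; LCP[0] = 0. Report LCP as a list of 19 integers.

sorted suffixes:
  #0 SA[0]=17  'ac'
  #1 SA[1]=7  'aefdeedcbcac'
  #2 SA[2]=6  'baefdeedcbcac'
  #3 SA[3]=15  'bcac'
  #4 SA[4]=3  'becbaefdeedcbcac'
  #5 SA[5]=18  'c'
  #6 SA[6]=16  'cac'
  #7 SA[7]=5  'cbaefdeedcbcac'
  #8 SA[8]=14  'cbcac'
  #9 SA[9]=13  'dcbcac'
  #10 SA[10]=10  'deedcbcac'
  #11 SA[11]=0  'defbecbaefdeedcbcac'
  #12 SA[12]=4  'ecbaefdeedcbcac'
  #13 SA[13]=12  'edcbcac'
  #14 SA[14]=11  'eedcbcac'
  #15 SA[15]=1  'efbecbaefdeedcbcac'
  #16 SA[16]=8  'efdeedcbcac'
  #17 SA[17]=2  'fbecbaefdeedcbcac'
  #18 SA[18]=9  'fdeedcbcac'

SA = [17, 7, 6, 15, 3, 18, 16, 5, 14, 13, 10, 0, 4, 12, 11, 1, 8, 2, 9]
rank  pair      lcp
   1  s[17:],s[7:]  1  'a'
   2  s[7:],s[6:]  0  ''
   3  s[6:],s[15:]  1  'b'
   4  s[15:],s[3:]  1  'b'
   5  s[3:],s[18:]  0  ''
   6  s[18:],s[16:]  1  'c'
   7  s[16:],s[5:]  1  'c'
   8  s[5:],s[14:]  2  'cb'
   9  s[14:],s[13:]  0  ''
  10  s[13:],s[10:]  1  'd'
  11  s[10:],s[0:]  2  'de'
  12  s[0:],s[4:]  0  ''
  13  s[4:],s[12:]  1  'e'
  14  s[12:],s[11:]  1  'e'
  15  s[11:],s[1:]  1  'e'
  16  s[1:],s[8:]  2  'ef'
  17  s[8:],s[2:]  0  ''
  18  s[2:],s[9:]  1  'f'

[0, 1, 0, 1, 1, 0, 1, 1, 2, 0, 1, 2, 0, 1, 1, 1, 2, 0, 1]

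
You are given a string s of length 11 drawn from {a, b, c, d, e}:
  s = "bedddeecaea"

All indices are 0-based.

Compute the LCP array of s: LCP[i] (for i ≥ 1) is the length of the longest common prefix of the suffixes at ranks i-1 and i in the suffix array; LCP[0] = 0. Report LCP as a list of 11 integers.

sorted suffixes:
  #0 SA[0]=10  'a'
  #1 SA[1]=8  'aea'
  #2 SA[2]=0  'bedddeecaea'
  #3 SA[3]=7  'caea'
  #4 SA[4]=2  'dddeecaea'
  #5 SA[5]=3  'ddeecaea'
  #6 SA[6]=4  'deecaea'
  #7 SA[7]=9  'ea'
  #8 SA[8]=6  'ecaea'
  #9 SA[9]=1  'edddeecaea'
  #10 SA[10]=5  'eecaea'

SA = [10, 8, 0, 7, 2, 3, 4, 9, 6, 1, 5]
[i] adj suffixes → lcp
  [1] 10/8 → 1 ('a')
  [2] 8/0 → 0 ('')
  [3] 0/7 → 0 ('')
  [4] 7/2 → 0 ('')
  [5] 2/3 → 2 ('dd')
  [6] 3/4 → 1 ('d')
  [7] 4/9 → 0 ('')
  [8] 9/6 → 1 ('e')
  [9] 6/1 → 1 ('e')
  [10] 1/5 → 1 ('e')

[0, 1, 0, 0, 0, 2, 1, 0, 1, 1, 1]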